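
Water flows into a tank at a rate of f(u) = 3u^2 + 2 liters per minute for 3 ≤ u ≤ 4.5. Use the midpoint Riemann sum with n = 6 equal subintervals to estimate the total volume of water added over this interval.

Δu = (4.5 − 3)/6 = 0.25.
Midpoints: 3.125, 3.375, 3.625, 3.875, 4.125, 4.375.
f(3.125) = 31.296875, f(3.375) = 36.171875, f(3.625) = 41.421875, f(3.875) = 47.046875, f(4.125) = 53.046875, f(4.375) = 59.421875.
Sum = Δu · [f(3.125) + f(3.375) + f(3.625) + ...].
Sum = 67.1015625.

67.1015625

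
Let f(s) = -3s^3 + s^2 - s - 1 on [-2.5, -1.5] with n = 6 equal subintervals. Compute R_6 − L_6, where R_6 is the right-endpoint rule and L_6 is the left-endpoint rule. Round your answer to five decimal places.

-6.95833

R_6 ≈ 27.1921296.
L_6 ≈ 34.1504630.
R_6 − L_6 ≈ -6.95833.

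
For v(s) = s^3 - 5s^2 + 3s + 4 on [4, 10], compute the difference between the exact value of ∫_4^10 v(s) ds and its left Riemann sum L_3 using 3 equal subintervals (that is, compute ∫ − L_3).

Exact integral: ∫_4^10 v(s) ds = 1026.
L_3 = 556.
Error = 1026 − 556 = 470.

470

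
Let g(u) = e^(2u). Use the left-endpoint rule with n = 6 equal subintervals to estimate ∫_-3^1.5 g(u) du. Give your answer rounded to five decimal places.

Δu = (1.5 − (-3))/6 = 0.75.
Left endpoints: -3, -2.25, -1.5, -0.75, 0, 0.75.
g(-3) ≈ 0.00248, g(-2.25) ≈ 0.01111, g(-1.5) ≈ 0.04979, g(-0.75) ≈ 0.22313, g(0) ≈ 1.00000, g(0.75) ≈ 4.48169.
Sum = Δu · [g(-3) + g(-2.25) + g(-1.5) + ...].
Sum ≈ 4.32615.

4.32615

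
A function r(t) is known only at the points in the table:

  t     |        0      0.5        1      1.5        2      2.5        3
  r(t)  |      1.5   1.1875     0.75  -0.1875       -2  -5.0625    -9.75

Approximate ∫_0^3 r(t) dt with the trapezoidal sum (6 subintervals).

Δt = 0.5.
T_6 = (0.5/2)·[1.5 + 2·1.1875 + 2·0.75 + 2·(-0.1875) + 2·(-2) + 2·(-5.0625) + (-9.75)] = -4.71875.

-4.71875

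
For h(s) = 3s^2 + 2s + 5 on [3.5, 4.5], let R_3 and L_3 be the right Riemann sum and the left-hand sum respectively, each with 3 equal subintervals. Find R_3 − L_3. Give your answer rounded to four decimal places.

8.6667

R_3 ≈ 65.638889.
L_3 ≈ 56.972222.
R_3 − L_3 ≈ 8.6667.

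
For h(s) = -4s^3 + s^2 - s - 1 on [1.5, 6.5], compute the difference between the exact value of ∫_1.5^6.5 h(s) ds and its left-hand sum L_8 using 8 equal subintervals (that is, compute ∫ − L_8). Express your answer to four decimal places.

Exact integral: ∫_1.5^6.5 h(s) ds ≈ -1714.583333.
L_8 = -1401.7578125.
Error ≈ -1714.583333 − (-1401.7578125) ≈ -312.8255.

-312.8255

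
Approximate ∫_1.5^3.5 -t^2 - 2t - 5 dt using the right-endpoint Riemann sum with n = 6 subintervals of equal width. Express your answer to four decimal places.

Δt = (3.5 − 1.5)/6 = 1/3.
Right endpoints: 11/6, 13/6, 2.5, 17/6, 19/6, 3.5.
f(11/6) = -433/36, f(13/6) = -505/36, f(2.5) = -16.25, f(17/6) = -673/36, f(19/6) = -769/36, f(3.5) = -24.25.
Sum = Δt · [f(11/6) + f(13/6) + f(2.5) + ...].
Sum ≈ -35.5370.

-35.5370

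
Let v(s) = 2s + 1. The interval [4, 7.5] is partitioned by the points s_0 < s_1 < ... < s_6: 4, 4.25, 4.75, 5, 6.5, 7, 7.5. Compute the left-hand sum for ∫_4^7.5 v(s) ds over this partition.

Subinterval widths: 0.25, 0.5, 0.25, 1.5, 0.5, 0.5.
Left endpoints: 4, 4.25, 4.75, 5, 6.5, 7.
v(4) = 9, v(4.25) = 9.5, v(4.75) = 10.5, v(5) = 11, v(6.5) = 14, v(7) = 15.
Sum = Σ Δs_i · v(s_i).
Sum = 40.625.

40.625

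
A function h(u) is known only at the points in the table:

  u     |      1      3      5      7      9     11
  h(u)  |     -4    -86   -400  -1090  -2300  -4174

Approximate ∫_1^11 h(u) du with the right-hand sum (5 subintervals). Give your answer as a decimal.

Δu = 2.
Sum = 2·[(-86) + (-400) + (-1090) + (-2300) + (-4174)] = -16100.

-16100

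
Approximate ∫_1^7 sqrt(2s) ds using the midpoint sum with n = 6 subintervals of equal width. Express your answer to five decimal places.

16.53605

Δs = (7 − 1)/6 = 1.
Midpoints: 1.5, 2.5, 3.5, 4.5, 5.5, 6.5.
f(1.5) ≈ 1.73205, f(2.5) ≈ 2.23607, f(3.5) ≈ 2.64575, f(4.5) ≈ 3.00000, f(5.5) ≈ 3.31662, f(6.5) ≈ 3.60555.
Sum = Δs · [f(1.5) + f(2.5) + f(3.5) + ...].
Sum ≈ 16.53605.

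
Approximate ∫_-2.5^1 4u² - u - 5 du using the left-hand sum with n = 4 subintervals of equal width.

19.796875

Δu = (1 − (-2.5))/4 = 0.875.
Left endpoints: -2.5, -1.625, -0.75, 0.125.
f(-2.5) = 22.5, f(-1.625) = 7.1875, f(-0.75) = -2, f(0.125) = -5.0625.
Sum = Δu · [f(-2.5) + f(-1.625) + f(-0.75) + f(0.125)].
Sum = 19.796875.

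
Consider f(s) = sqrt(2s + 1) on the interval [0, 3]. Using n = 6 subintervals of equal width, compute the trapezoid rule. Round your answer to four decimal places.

Δs = (3 − 0)/6 = 0.5.
f(0) ≈ 1.0000, f(0.5) ≈ 1.4142, f(1) ≈ 1.7321, f(1.5) ≈ 2.0000, f(2) ≈ 2.2361, f(2.5) ≈ 2.4495, f(3) ≈ 2.6458.
T_6 = (Δs/2)·[f(s_0) + 2f(s_1) + ... + 2f(s_{5}) + f(s_6)].
Sum ≈ 5.8273.

5.8273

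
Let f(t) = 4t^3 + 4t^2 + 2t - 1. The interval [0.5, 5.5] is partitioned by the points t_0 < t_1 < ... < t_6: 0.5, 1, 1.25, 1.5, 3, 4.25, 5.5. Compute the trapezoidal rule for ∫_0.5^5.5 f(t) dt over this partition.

1215.28125

Subinterval widths: 0.5, 0.25, 0.25, 1.5, 1.25, 1.25.
f(0.5) = 1.5, f(1) = 9, f(1.25) = 15.5625, f(1.5) = 24.5, f(3) = 149, f(4.25) = 386.8125, f(5.5) = 796.5.
On each subinterval the trapezoid contributes (Δt_i/2)·[f(t_{i-1}) + f(t_i)].
Sum = 1215.28125.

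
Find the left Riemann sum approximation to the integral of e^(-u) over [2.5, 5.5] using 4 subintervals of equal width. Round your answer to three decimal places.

Δu = (5.5 − 2.5)/4 = 0.75.
Left endpoints: 2.5, 3.25, 4, 4.75.
f(2.5) ≈ 0.082, f(3.25) ≈ 0.039, f(4) ≈ 0.018, f(4.75) ≈ 0.009.
Sum = Δu · [f(2.5) + f(3.25) + f(4) + f(4.75)].
Sum ≈ 0.111.

0.111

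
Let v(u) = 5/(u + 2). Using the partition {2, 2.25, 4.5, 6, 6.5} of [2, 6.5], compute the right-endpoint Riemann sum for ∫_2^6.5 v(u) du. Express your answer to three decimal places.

Subinterval widths: 0.25, 2.25, 1.5, 0.5.
Right endpoints: 2.25, 4.5, 6, 6.5.
v(2.25) = 20/17, v(4.5) = 10/13, v(6) = 0.625, v(6.5) = 10/17.
Sum = Σ Δu_i · v(u_i).
Sum ≈ 3.257.

3.257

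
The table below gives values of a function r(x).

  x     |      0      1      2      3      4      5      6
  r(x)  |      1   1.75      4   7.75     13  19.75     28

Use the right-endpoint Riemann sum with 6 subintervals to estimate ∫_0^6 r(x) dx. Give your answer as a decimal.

Δx = 1.
Sum = 1·[1.75 + 4 + 7.75 + 13 + 19.75 + 28] = 74.25.

74.25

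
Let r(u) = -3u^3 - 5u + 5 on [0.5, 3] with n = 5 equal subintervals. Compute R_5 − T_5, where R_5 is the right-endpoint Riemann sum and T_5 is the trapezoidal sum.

-23.28125

R_5 = -95.
T_5 = -71.71875.
R_5 − T_5 = -23.28125.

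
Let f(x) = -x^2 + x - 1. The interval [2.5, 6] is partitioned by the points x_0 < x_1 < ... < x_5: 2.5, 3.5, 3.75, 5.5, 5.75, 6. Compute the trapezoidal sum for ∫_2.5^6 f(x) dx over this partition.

Subinterval widths: 1, 0.25, 1.75, 0.25, 0.25.
f(2.5) = -4.75, f(3.5) = -9.75, f(3.75) = -11.3125, f(5.5) = -25.75, f(5.75) = -28.3125, f(6) = -31.
On each subinterval the trapezoid contributes (Δx_i/2)·[f(x_{i-1}) + f(x_i)].
Sum = -56.484375.

-56.484375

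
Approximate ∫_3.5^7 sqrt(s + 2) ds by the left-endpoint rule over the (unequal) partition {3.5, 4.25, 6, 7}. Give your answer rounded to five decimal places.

Subinterval widths: 0.75, 1.75, 1.
Left endpoints: 3.5, 4.25, 6.
f(3.5) ≈ 2.34521, f(4.25) ≈ 2.50000, f(6) ≈ 2.82843.
Sum = Σ Δs_i · f(s_i).
Sum ≈ 8.96233.

8.96233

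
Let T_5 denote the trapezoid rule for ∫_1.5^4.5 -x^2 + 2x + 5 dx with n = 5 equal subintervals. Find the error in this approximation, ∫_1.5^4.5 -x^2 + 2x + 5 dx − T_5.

0.18

Exact integral: ∫_1.5^4.5 f(x) dx = 3.75.
T_5 = 3.57.
Error = 3.75 − 3.57 = 0.18.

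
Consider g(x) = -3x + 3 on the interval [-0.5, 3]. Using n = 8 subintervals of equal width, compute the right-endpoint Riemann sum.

Δx = (3 − (-0.5))/8 = 0.4375.
Right endpoints: -0.0625, 0.375, 0.8125, 1.25, 1.6875, 2.125, 2.5625, 3.
g(-0.0625) = 3.1875, g(0.375) = 1.875, g(0.8125) = 0.5625, g(1.25) = -0.75, g(1.6875) = -2.0625, g(2.125) = -3.375, g(2.5625) = -4.6875, g(3) = -6.
Sum = Δx · [g(-0.0625) + g(0.375) + g(0.8125) + ...].
Sum = -4.921875.

-4.921875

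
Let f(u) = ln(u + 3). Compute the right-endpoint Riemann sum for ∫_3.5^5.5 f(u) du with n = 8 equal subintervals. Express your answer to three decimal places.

4.057

Δu = (5.5 − 3.5)/8 = 0.25.
Right endpoints: 3.75, 4, 4.25, 4.5, 4.75, 5, 5.25, 5.5.
f(3.75) ≈ 1.910, f(4) ≈ 1.946, f(4.25) ≈ 1.981, f(4.5) ≈ 2.015, f(4.75) ≈ 2.048, f(5) ≈ 2.079, f(5.25) ≈ 2.110, f(5.5) ≈ 2.140.
Sum = Δu · [f(3.75) + f(4) + f(4.25) + ...].
Sum ≈ 4.057.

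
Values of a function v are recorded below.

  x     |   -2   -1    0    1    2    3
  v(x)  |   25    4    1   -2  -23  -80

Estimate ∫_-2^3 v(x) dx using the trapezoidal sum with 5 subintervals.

-47.5

Δx = 1.
T_5 = (1/2)·[25 + 2·4 + 2·1 + 2·(-2) + 2·(-23) + (-80)] = -47.5.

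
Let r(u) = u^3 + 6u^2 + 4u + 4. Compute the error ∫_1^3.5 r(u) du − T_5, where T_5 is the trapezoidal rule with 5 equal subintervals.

-1.328125

Exact integral: ∫_1^3.5 r(u) du = 153.515625.
T_5 = 154.84375.
Error = 153.515625 − 154.84375 = -1.328125.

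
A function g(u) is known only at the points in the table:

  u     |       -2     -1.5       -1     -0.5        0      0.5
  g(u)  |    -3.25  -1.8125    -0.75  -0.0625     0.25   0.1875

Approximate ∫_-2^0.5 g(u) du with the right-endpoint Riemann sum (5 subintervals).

-1.09375

Δu = 0.5.
Sum = 0.5·[(-1.8125) + (-0.75) + (-0.0625) + 0.25 + 0.1875] = -1.09375.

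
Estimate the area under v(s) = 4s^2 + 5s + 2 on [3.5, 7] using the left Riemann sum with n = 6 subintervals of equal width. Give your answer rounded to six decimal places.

451.856481

Δs = (7 − 3.5)/6 = 7/12.
Left endpoints: 3.5, 49/12, 14/3, 5.25, 35/6, 77/12.
v(3.5) = 68.5, v(49/12) = 802/9, v(14/3) = 1012/9, v(5.25) = 138.5, v(35/6) = 3011/18, v(77/12) = 1789/9.
Sum = Δs · [v(3.5) + v(49/12) + v(14/3) + ...].
Sum ≈ 451.856481.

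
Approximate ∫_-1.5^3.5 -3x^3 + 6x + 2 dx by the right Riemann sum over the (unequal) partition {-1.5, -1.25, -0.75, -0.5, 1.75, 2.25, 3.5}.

-150.1015625

Subinterval widths: 0.25, 0.5, 0.25, 2.25, 0.5, 1.25.
Right endpoints: -1.25, -0.75, -0.5, 1.75, 2.25, 3.5.
f(-1.25) = 0.359375, f(-0.75) = -1.234375, f(-0.5) = -0.625, f(1.75) = -3.578125, f(2.25) = -18.671875, f(3.5) = -105.625.
Sum = Σ Δx_i · f(x_i).
Sum = -150.1015625.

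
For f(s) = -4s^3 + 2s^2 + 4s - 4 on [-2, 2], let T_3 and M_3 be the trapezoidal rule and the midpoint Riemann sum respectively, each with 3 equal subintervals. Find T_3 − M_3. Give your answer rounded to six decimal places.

3.555556

T_3 ≈ -2.96296296.
M_3 ≈ -6.51851852.
T_3 − M_3 ≈ 3.555556.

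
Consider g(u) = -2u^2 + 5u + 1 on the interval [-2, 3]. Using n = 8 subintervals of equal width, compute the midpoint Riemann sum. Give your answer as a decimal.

-5.5078125

Δu = (3 − (-2))/8 = 0.625.
Midpoints: -1.6875, -1.0625, -0.4375, 0.1875, 0.8125, 1.4375, 2.0625, 2.6875.
g(-1.6875) = -13.1328125, g(-1.0625) = -6.5703125, g(-0.4375) = -1.5703125, g(0.1875) = 1.8671875, g(0.8125) = 3.7421875, g(1.4375) = 4.0546875, g(2.0625) = 2.8046875, g(2.6875) = -0.0078125.
Sum = Δu · [g(-1.6875) + g(-1.0625) + g(-0.4375) + ...].
Sum = -5.5078125.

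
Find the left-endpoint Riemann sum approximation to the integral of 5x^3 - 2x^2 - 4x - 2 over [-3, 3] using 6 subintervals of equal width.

-173

Δx = (3 − (-3))/6 = 1.
Left endpoints: -3, -2, -1, 0, 1, 2.
f(-3) = -143, f(-2) = -42, f(-1) = -5, f(0) = -2, f(1) = -3, f(2) = 22.
Sum = Δx · [f(-3) + f(-2) + f(-1) + ...].
Sum = -173.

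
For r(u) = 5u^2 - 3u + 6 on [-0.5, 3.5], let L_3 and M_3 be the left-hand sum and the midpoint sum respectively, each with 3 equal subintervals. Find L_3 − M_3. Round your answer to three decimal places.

-23.111

L_3 ≈ 51.59259.
M_3 ≈ 74.70370.
L_3 − M_3 ≈ -23.111.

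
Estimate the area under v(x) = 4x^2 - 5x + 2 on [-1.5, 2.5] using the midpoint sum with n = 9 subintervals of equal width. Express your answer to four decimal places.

Δx = (2.5 − (-1.5))/9 = 4/9.
Midpoints: -23/18, -5/6, -7/18, 1/18, 0.5, 17/18, 25/18, 11/6, 41/18.
v(-23/18) = 2417/162, v(-5/6) = 161/18, v(-7/18) = 737/162, v(1/18) = 281/162, v(0.5) = 0.5, v(17/18) = 137/162, v(25/18) = 449/162, v(11/6) = 113/18, v(41/18) = 1841/162.
Sum = Δx · [v(-23/18) + v(-5/6) + v(-7/18) + ...].
Sum ≈ 23.0700.

23.0700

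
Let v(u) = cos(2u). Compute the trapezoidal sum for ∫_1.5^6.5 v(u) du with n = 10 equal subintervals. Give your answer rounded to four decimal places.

Δu = (6.5 − 1.5)/10 = 0.5.
v(1.5) ≈ -0.9900, v(2) ≈ -0.6536, v(2.5) ≈ 0.2837, v(3) ≈ 0.9602, v(3.5) ≈ 0.7539, v(4) ≈ -0.1455, v(4.5) ≈ -0.9111, v(5) ≈ -0.8391, v(5.5) ≈ 0.0044, v(6) ≈ 0.8439, v(6.5) ≈ 0.9074.
T_10 = (Δu/2)·[v(u_0) + 2v(u_1) + ... + 2v(u_{9}) + v(u_10)].
Sum ≈ 0.1277.

0.1277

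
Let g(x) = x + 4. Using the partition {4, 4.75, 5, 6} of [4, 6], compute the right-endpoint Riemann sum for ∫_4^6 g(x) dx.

Subinterval widths: 0.75, 0.25, 1.
Right endpoints: 4.75, 5, 6.
g(4.75) = 8.75, g(5) = 9, g(6) = 10.
Sum = Σ Δx_i · g(x_i).
Sum = 18.8125.

18.8125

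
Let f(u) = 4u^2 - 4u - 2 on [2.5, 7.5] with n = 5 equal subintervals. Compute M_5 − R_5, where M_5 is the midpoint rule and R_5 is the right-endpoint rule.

-95

M_5 = 430.
R_5 = 525.
M_5 − R_5 = -95.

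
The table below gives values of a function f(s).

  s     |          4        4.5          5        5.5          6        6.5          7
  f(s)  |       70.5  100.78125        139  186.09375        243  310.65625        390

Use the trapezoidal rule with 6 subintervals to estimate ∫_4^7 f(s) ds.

Δs = 0.5.
T_6 = (0.5/2)·[70.5 + 2·100.78125 + 2·139 + 2·186.09375 + 2·243 + 2·310.65625 + 390] = 604.890625.

604.890625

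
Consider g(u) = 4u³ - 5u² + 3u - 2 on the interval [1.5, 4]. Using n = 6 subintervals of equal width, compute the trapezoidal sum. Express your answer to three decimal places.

167.546

Δu = (4 − 1.5)/6 = 5/12.
g(1.5) = 4.75, g(23/12) = 1463/108, g(7/3) = 772/27, g(2.75) = 51.625, g(19/6) = 9113/108, g(43/12) = 3472/27, g(4) = 186.
T_6 = (Δu/2)·[g(u_0) + 2g(u_1) + ... + 2g(u_{5}) + g(u_6)].
Sum ≈ 167.546.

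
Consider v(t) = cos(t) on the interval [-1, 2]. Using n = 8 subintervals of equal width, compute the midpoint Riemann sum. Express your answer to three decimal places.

1.761

Δt = (2 − (-1))/8 = 0.375.
Midpoints: -0.8125, -0.4375, -0.0625, 0.3125, 0.6875, 1.0625, 1.4375, 1.8125.
v(-0.8125) ≈ 0.688, v(-0.4375) ≈ 0.906, v(-0.0625) ≈ 0.998, v(0.3125) ≈ 0.952, v(0.6875) ≈ 0.773, v(1.0625) ≈ 0.487, v(1.4375) ≈ 0.133, v(1.8125) ≈ -0.239.
Sum = Δt · [v(-0.8125) + v(-0.4375) + v(-0.0625) + ...].
Sum ≈ 1.761.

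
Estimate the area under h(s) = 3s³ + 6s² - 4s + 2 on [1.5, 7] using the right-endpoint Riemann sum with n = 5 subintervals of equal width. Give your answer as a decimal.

Δs = (7 − 1.5)/5 = 1.1.
Right endpoints: 2.6, 3.7, 4.8, 5.9, 7.
h(2.6) = 84.888, h(3.7) = 221.299, h(4.8) = 452.816, h(5.9) = 803.397, h(7) = 1297.
Sum = Δs · [h(2.6) + h(3.7) + h(4.8) + h(5.9) + h(7)].
Sum = 3145.34.

3145.34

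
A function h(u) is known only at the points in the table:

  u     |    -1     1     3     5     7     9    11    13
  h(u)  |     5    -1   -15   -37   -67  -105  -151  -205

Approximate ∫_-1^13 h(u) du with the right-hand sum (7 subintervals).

Δu = 2.
Sum = 2·[(-1) + (-15) + (-37) + (-67) + (-105) + (-151) + (-205)] = -1162.

-1162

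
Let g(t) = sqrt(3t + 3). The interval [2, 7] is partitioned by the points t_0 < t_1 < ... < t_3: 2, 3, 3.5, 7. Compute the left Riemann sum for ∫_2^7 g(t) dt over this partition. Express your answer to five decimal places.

17.59187

Subinterval widths: 1, 0.5, 3.5.
Left endpoints: 2, 3, 3.5.
g(2) ≈ 3.00000, g(3) ≈ 3.46410, g(3.5) ≈ 3.67423.
Sum = Σ Δt_i · g(t_i).
Sum ≈ 17.59187.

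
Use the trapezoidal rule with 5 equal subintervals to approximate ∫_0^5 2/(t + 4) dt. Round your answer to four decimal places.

1.6302

Δt = (5 − 0)/5 = 1.
f(0) = 0.5, f(1) = 0.4, f(2) = 1/3, f(3) = 2/7, f(4) = 0.25, f(5) = 2/9.
T_5 = (Δt/2)·[f(t_0) + 2f(t_1) + ... + 2f(t_{4}) + f(t_5)].
Sum ≈ 1.6302.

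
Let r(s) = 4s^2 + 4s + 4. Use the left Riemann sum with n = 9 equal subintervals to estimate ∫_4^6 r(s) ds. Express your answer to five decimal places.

Δs = (6 − 4)/9 = 2/9.
Left endpoints: 4, 38/9, 40/9, 14/3, 44/9, 46/9, 16/3, 50/9, 52/9.
r(4) = 84, r(38/9) = 7468/81, r(40/9) = 8164/81, r(14/3) = 988/9, r(44/9) = 9652/81, r(46/9) = 10444/81, r(16/3) = 1252/9, r(50/9) = 12124/81, r(52/9) = 13012/81.
Sum = Δs · [r(4) + r(38/9) + r(40/9) + ...].
Sum ≈ 240.95473.

240.95473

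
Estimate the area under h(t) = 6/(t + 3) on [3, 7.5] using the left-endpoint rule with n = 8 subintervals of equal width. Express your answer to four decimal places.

Δt = (7.5 − 3)/8 = 0.5625.
Left endpoints: 3, 3.5625, 4.125, 4.6875, 5.25, 5.8125, 6.375, 6.9375.
h(3) = 1, h(3.5625) = 32/35, h(4.125) = 16/19, h(4.6875) = 32/41, h(5.25) = 8/11, h(5.8125) = 32/47, h(6.375) = 0.64, h(6.9375) = 32/53.
Sum = Δt · [h(3) + h(3.5625) + h(4.125) + ...].
Sum ≈ 3.4812.

3.4812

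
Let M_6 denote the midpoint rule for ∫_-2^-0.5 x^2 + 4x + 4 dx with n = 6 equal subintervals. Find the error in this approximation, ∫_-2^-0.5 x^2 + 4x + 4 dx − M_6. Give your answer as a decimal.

Exact integral: ∫_-2^-0.5 f(x) dx = 1.125.
M_6 = 1.1171875.
Error = 1.125 − 1.1171875 = 0.0078125.

0.0078125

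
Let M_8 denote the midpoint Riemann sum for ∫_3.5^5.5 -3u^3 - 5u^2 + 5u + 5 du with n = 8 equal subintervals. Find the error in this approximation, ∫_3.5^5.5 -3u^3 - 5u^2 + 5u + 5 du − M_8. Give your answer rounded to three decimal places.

Exact integral: ∫_3.5^5.5 f(u) du ≈ -724.58333.
M_8 = -724.109375.
Error ≈ -724.58333 − (-724.109375) ≈ -0.474.

-0.474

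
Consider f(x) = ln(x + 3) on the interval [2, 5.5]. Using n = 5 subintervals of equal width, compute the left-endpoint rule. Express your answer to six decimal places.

6.454294

Δx = (5.5 − 2)/5 = 0.7.
Left endpoints: 2, 2.7, 3.4, 4.1, 4.8.
f(2) ≈ 1.609438, f(2.7) ≈ 1.740466, f(3.4) ≈ 1.856298, f(4.1) ≈ 1.960095, f(4.8) ≈ 2.054124.
Sum = Δx · [f(2) + f(2.7) + f(3.4) + f(4.1) + f(4.8)].
Sum ≈ 6.454294.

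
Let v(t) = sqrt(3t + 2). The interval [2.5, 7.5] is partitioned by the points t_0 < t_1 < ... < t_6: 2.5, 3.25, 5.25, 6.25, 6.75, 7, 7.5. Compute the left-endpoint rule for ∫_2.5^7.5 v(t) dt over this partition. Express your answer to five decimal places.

Subinterval widths: 0.75, 2, 1, 0.5, 0.25, 0.5.
Left endpoints: 2.5, 3.25, 5.25, 6.25, 6.75, 7.
v(2.5) ≈ 3.08221, v(3.25) ≈ 3.42783, v(5.25) ≈ 4.21307, v(6.25) ≈ 4.55522, v(6.75) ≈ 4.71699, v(7) ≈ 4.79583.
Sum = Σ Δt_i · v(t_i).
Sum ≈ 19.23516.

19.23516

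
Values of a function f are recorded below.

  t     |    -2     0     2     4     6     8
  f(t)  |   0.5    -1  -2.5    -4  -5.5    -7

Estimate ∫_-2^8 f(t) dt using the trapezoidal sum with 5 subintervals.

-32.5

Δt = 2.
T_5 = (2/2)·[0.5 + 2·(-1) + 2·(-2.5) + 2·(-4) + 2·(-5.5) + (-7)] = -32.5.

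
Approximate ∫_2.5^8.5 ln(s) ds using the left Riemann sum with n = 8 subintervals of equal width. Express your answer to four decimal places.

Δs = (8.5 − 2.5)/8 = 0.75.
Left endpoints: 2.5, 3.25, 4, 4.75, 5.5, 6.25, 7, 7.75.
f(2.5) ≈ 0.9163, f(3.25) ≈ 1.1787, f(4) ≈ 1.3863, f(4.75) ≈ 1.5581, f(5.5) ≈ 1.7047, f(6.25) ≈ 1.8326, f(7) ≈ 1.9459, f(7.75) ≈ 2.0477.
Sum = Δs · [f(2.5) + f(3.25) + f(4) + ...].
Sum ≈ 9.4277.

9.4277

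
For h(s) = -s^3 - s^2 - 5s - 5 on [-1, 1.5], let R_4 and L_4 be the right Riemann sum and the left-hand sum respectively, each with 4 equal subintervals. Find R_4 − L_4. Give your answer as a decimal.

R_4 ≈ -24.047852.
L_4 ≈ -12.719727.
R_4 − L_4 = -11.328125.

-11.328125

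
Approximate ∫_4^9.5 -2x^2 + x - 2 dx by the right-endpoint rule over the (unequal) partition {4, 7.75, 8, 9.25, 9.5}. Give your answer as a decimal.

-707.5

Subinterval widths: 3.75, 0.25, 1.25, 0.25.
Right endpoints: 7.75, 8, 9.25, 9.5.
f(7.75) = -114.375, f(8) = -122, f(9.25) = -163.875, f(9.5) = -173.
Sum = Σ Δx_i · f(x_i).
Sum = -707.5.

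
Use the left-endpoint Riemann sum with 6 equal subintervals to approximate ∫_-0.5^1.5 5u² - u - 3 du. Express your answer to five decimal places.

-2.31481

Δu = (1.5 − (-0.5))/6 = 1/3.
Left endpoints: -0.5, -1/6, 1/6, 0.5, 5/6, 7/6.
f(-0.5) = -1.25, f(-1/6) = -97/36, f(1/6) = -109/36, f(0.5) = -2.25, f(5/6) = -13/36, f(7/6) = 95/36.
Sum = Δu · [f(-0.5) + f(-1/6) + f(1/6) + ...].
Sum ≈ -2.31481.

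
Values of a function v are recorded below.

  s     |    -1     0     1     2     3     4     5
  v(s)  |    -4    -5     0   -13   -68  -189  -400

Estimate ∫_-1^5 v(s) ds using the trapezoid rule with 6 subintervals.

Δs = 1.
T_6 = (1/2)·[(-4) + 2·(-5) + 2·0 + 2·(-13) + 2·(-68) + 2·(-189) + (-400)] = -477.

-477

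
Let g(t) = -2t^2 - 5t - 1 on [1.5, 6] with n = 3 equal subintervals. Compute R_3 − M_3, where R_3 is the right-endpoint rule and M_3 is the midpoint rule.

-72.5625

R_3 = -301.5.
M_3 = -228.9375.
R_3 − M_3 = -72.5625.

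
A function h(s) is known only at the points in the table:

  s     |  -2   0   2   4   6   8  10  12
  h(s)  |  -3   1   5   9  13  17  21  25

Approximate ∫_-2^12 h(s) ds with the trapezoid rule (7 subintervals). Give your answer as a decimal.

Δs = 2.
T_7 = (2/2)·[(-3) + 2·1 + 2·5 + 2·9 + 2·13 + 2·17 + 2·21 + 25] = 154.

154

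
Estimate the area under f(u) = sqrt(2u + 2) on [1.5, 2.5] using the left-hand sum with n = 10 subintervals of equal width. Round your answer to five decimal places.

Δu = (2.5 − 1.5)/10 = 0.1.
Left endpoints: 1.5, 1.6, 1.7, 1.8, 1.9, 2, 2.1, 2.2, 2.3, 2.4.
f(1.5) ≈ 2.23607, f(1.6) ≈ 2.28035, f(1.7) ≈ 2.32379, f(1.8) ≈ 2.36643, f(1.9) ≈ 2.40832, f(2) ≈ 2.44949, f(2.1) ≈ 2.48998, f(2.2) ≈ 2.52982, f(2.3) ≈ 2.56905, f(2.4) ≈ 2.60768.
Sum = Δu · [f(1.5) + f(1.6) + f(1.7) + ...].
Sum ≈ 2.42610.

2.42610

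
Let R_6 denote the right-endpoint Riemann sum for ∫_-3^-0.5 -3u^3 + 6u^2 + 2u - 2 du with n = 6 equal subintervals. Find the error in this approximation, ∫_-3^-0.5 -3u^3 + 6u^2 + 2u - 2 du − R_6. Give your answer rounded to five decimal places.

Exact integral: ∫_-3^-0.5 f(u) du = 100.703125.
R_6 ≈ 75.5837674.
Error ≈ 100.703125 − 75.5837674 ≈ 25.11936.

25.11936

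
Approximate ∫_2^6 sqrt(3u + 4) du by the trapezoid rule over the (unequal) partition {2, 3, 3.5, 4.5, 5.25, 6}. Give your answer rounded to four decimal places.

Subinterval widths: 1, 0.5, 1, 0.75, 0.75.
f(2) ≈ 3.1623, f(3) ≈ 3.6056, f(3.5) ≈ 3.8079, f(4.5) ≈ 4.1833, f(5.25) ≈ 4.4441, f(6) ≈ 4.6904.
On each subinterval the trapezoid contributes (Δu_i/2)·[f(u_{i-1}) + f(u_i)].
Sum ≈ 15.8936.

15.8936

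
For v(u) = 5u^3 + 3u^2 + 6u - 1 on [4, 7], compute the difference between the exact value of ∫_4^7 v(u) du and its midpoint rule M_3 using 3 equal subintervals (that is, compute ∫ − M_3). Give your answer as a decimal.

Exact integral: ∫_4^7 v(u) du = 3056.25.
M_3 = 3034.875.
Error = 3056.25 − 3034.875 = 21.375.

21.375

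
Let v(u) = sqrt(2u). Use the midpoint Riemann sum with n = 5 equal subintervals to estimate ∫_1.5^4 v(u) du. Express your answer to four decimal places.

5.8127

Δu = (4 − 1.5)/5 = 0.5.
Midpoints: 1.75, 2.25, 2.75, 3.25, 3.75.
v(1.75) ≈ 1.8708, v(2.25) ≈ 2.1213, v(2.75) ≈ 2.3452, v(3.25) ≈ 2.5495, v(3.75) ≈ 2.7386.
Sum = Δu · [v(1.75) + v(2.25) + v(2.75) + v(3.25) + v(3.75)].
Sum ≈ 5.8127.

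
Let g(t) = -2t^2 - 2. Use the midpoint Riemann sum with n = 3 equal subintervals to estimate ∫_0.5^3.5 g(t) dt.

Δt = (3.5 − 0.5)/3 = 1.
Midpoints: 1, 2, 3.
g(1) = -4, g(2) = -10, g(3) = -20.
Sum = Δt · [g(1) + g(2) + g(3)].
Sum = -34.

-34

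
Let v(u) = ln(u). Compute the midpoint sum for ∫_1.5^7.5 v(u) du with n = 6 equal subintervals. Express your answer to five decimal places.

8.52516

Δu = (7.5 − 1.5)/6 = 1.
Midpoints: 2, 3, 4, 5, 6, 7.
v(2) ≈ 0.69315, v(3) ≈ 1.09861, v(4) ≈ 1.38629, v(5) ≈ 1.60944, v(6) ≈ 1.79176, v(7) ≈ 1.94591.
Sum = Δu · [v(2) + v(3) + v(4) + ...].
Sum ≈ 8.52516.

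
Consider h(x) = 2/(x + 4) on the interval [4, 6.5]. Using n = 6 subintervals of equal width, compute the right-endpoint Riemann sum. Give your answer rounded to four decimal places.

0.5317

Δx = (6.5 − 4)/6 = 5/12.
Right endpoints: 53/12, 29/6, 5.25, 17/3, 73/12, 6.5.
h(53/12) = 24/101, h(29/6) = 12/53, h(5.25) = 8/37, h(17/3) = 6/29, h(73/12) = 24/121, h(6.5) = 4/21.
Sum = Δx · [h(53/12) + h(29/6) + h(5.25) + ...].
Sum ≈ 0.5317.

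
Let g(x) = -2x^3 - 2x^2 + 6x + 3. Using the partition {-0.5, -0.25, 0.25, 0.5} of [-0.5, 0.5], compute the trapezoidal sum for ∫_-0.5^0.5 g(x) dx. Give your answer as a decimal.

2.78125

Subinterval widths: 0.25, 0.5, 0.25.
g(-0.5) = -0.25, g(-0.25) = 1.40625, g(0.25) = 4.34375, g(0.5) = 5.25.
On each subinterval the trapezoid contributes (Δx_i/2)·[g(x_{i-1}) + g(x_i)].
Sum = 2.78125.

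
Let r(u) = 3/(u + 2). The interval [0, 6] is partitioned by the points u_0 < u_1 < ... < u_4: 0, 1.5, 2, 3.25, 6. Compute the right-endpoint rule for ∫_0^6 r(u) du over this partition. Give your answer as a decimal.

Subinterval widths: 1.5, 0.5, 1.25, 2.75.
Right endpoints: 1.5, 2, 3.25, 6.
r(1.5) = 6/7, r(2) = 0.75, r(3.25) = 4/7, r(6) = 0.375.
Sum = Σ Δu_i · r(u_i).
Sum = 3.40625.

3.40625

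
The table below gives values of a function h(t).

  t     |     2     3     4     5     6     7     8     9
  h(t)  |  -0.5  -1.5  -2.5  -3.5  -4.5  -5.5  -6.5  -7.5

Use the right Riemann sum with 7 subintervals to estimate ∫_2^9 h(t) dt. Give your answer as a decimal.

-31.5

Δt = 1.
Sum = 1·[(-1.5) + (-2.5) + (-3.5) + (-4.5) + (-5.5) + (-6.5) + (-7.5)] = -31.5.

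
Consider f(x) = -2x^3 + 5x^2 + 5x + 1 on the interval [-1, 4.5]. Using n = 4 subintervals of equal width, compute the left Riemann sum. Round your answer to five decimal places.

Δx = (4.5 − (-1))/4 = 1.375.
Left endpoints: -1, 0.375, 1.75, 3.125.
f(-1) = 3, f(0.375) = 3.47265625, f(1.75) = 14.34375, f(3.125) = 4.41796875.
Sum = Δx · [f(-1) + f(0.375) + f(1.75) + f(3.125)].
Sum ≈ 34.69727.

34.69727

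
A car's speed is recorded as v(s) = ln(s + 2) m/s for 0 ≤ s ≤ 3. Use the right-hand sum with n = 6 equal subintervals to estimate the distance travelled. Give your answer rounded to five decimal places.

3.88374

Δs = (3 − 0)/6 = 0.5.
Right endpoints: 0.5, 1, 1.5, 2, 2.5, 3.
v(0.5) ≈ 0.91629, v(1) ≈ 1.09861, v(1.5) ≈ 1.25276, v(2) ≈ 1.38629, v(2.5) ≈ 1.50408, v(3) ≈ 1.60944.
Sum = Δs · [v(0.5) + v(1) + v(1.5) + ...].
Sum ≈ 3.88374.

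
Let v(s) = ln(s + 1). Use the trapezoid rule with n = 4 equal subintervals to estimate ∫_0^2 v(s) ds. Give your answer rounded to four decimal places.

1.2821

Δs = (2 − 0)/4 = 0.5.
v(0) ≈ 0.0000, v(0.5) ≈ 0.4055, v(1) ≈ 0.6931, v(1.5) ≈ 0.9163, v(2) ≈ 1.0986.
T_4 = (Δs/2)·[v(s_0) + 2v(s_1) + 2v(s_2) + 2v(s_3) + v(s_4)].
Sum ≈ 1.2821.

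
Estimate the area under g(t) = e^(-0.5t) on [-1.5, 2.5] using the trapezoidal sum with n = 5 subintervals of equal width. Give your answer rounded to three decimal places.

3.710

Δt = (2.5 − (-1.5))/5 = 0.8.
g(-1.5) ≈ 2.117, g(-0.7) ≈ 1.419, g(0.1) ≈ 0.951, g(0.9) ≈ 0.638, g(1.7) ≈ 0.427, g(2.5) ≈ 0.287.
T_5 = (Δt/2)·[g(t_0) + 2g(t_1) + ... + 2g(t_{4}) + g(t_5)].
Sum ≈ 3.710.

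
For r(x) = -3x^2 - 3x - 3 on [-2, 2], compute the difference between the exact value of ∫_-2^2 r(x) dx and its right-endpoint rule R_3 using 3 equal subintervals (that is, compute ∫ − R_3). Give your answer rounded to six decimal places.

11.555556

Exact integral: ∫_-2^2 r(x) dx = -28.
R_3 ≈ -39.55555556.
Error ≈ -28 − (-39.55555556) ≈ 11.555556.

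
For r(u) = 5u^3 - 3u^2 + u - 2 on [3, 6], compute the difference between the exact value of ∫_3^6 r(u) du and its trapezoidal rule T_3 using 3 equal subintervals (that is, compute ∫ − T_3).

-32.25

Exact integral: ∫_3^6 r(u) du = 1337.25.
T_3 = 1369.5.
Error = 1337.25 − 1369.5 = -32.25.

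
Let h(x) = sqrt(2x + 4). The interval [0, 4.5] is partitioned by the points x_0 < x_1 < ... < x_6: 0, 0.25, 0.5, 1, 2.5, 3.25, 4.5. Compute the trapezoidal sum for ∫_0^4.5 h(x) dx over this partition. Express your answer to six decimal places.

Subinterval widths: 0.25, 0.25, 0.5, 1.5, 0.75, 1.25.
h(0) ≈ 2.000000, h(0.25) ≈ 2.121320, h(0.5) ≈ 2.236068, h(1) ≈ 2.449490, h(2.5) ≈ 3.000000, h(3.25) ≈ 3.240370, h(4.5) ≈ 3.605551.
On each subinterval the trapezoid contributes (Δx_i/2)·[h(x_{i-1}) + h(x_i)].
Sum ≈ 12.937185.

12.937185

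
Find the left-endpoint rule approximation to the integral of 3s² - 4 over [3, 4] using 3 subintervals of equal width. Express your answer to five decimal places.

29.55556

Δs = (4 − 3)/3 = 1/3.
Left endpoints: 3, 10/3, 11/3.
f(3) = 23, f(10/3) = 88/3, f(11/3) = 109/3.
Sum = Δs · [f(3) + f(10/3) + f(11/3)].
Sum ≈ 29.55556.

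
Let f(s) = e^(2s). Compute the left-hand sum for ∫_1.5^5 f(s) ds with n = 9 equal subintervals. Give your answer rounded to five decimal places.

7273.34614

Δs = (5 − 1.5)/9 = 7/18.
Left endpoints: 1.5, 17/9, 41/18, 8/3, 55/18, 31/9, 23/6, 38/9, 83/18.
f(1.5) ≈ 20.08554, f(17/9) ≈ 43.71878, f(41/18) ≈ 95.15961, f(8/3) ≈ 207.12725, f(55/18) ≈ 450.83937, f(31/9) ≈ 981.31047, f(23/6) ≈ 2135.94973, f(38/9) ≈ 4649.17212, f(83/18) ≈ 10119.52720.
Sum = Δs · [f(1.5) + f(17/9) + f(41/18) + ...].
Sum ≈ 7273.34614.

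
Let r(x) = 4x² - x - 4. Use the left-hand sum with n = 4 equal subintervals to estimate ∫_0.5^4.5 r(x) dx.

60

Δx = (4.5 − 0.5)/4 = 1.
Left endpoints: 0.5, 1.5, 2.5, 3.5.
r(0.5) = -3.5, r(1.5) = 3.5, r(2.5) = 18.5, r(3.5) = 41.5.
Sum = Δx · [r(0.5) + r(1.5) + r(2.5) + r(3.5)].
Sum = 60.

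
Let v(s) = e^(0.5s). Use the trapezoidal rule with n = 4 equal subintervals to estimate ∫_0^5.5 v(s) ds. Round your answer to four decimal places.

30.4298

Δs = (5.5 − 0)/4 = 1.375.
v(0) ≈ 1.0000, v(1.375) ≈ 1.9887, v(2.75) ≈ 3.9551, v(4.125) ≈ 7.8656, v(5.5) ≈ 15.6426.
T_4 = (Δs/2)·[v(s_0) + 2v(s_1) + 2v(s_2) + 2v(s_3) + v(s_4)].
Sum ≈ 30.4298.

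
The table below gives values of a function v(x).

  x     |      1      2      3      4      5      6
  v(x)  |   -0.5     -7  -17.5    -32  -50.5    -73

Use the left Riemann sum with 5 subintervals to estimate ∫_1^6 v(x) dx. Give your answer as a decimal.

Δx = 1.
Sum = 1·[(-0.5) + (-7) + (-17.5) + (-32) + (-50.5)] = -107.5.

-107.5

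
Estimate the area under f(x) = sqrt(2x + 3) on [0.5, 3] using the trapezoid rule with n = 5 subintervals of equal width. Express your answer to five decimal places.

Δx = (3 − 0.5)/5 = 0.5.
f(0.5) ≈ 2.00000, f(1) ≈ 2.23607, f(1.5) ≈ 2.44949, f(2) ≈ 2.64575, f(2.5) ≈ 2.82843, f(3) ≈ 3.00000.
T_5 = (Δx/2)·[f(x_0) + 2f(x_1) + ... + 2f(x_{4}) + f(x_5)].
Sum ≈ 6.32987.

6.32987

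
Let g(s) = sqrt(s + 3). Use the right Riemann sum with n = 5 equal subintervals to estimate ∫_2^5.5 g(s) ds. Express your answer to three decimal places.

9.303

Δs = (5.5 − 2)/5 = 0.7.
Right endpoints: 2.7, 3.4, 4.1, 4.8, 5.5.
g(2.7) ≈ 2.387, g(3.4) ≈ 2.530, g(4.1) ≈ 2.665, g(4.8) ≈ 2.793, g(5.5) ≈ 2.915.
Sum = Δs · [g(2.7) + g(3.4) + g(4.1) + g(4.8) + g(5.5)].
Sum ≈ 9.303.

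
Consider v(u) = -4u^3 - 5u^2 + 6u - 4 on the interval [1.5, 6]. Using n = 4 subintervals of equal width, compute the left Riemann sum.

-1051.3828125

Δu = (6 − 1.5)/4 = 1.125.
Left endpoints: 1.5, 2.625, 3.75, 4.875.
v(1.5) = -19.75, v(2.625) = -95.0546875, v(3.75) = -262.75, v(4.875) = -557.0078125.
Sum = Δu · [v(1.5) + v(2.625) + v(3.75) + v(4.875)].
Sum = -1051.3828125.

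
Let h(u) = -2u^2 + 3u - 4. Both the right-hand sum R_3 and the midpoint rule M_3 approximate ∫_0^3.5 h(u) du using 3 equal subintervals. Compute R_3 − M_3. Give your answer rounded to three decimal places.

-10.549

R_3 ≈ -33.96296.
M_3 ≈ -23.41435.
R_3 − M_3 ≈ -10.549.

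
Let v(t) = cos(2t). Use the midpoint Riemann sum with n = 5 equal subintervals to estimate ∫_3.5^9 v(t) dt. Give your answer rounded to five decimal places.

-0.86892

Δt = (9 − 3.5)/5 = 1.1.
Midpoints: 4.05, 5.15, 6.25, 7.35, 8.45.
v(4.05) ≈ -0.24354, v(5.15) ≈ -0.64083, v(6.25) ≈ 0.99780, v(7.35) ≈ -0.53358, v(8.45) ≈ -0.36977.
Sum = Δt · [v(4.05) + v(5.15) + v(6.25) + v(7.35) + v(8.45)].
Sum ≈ -0.86892.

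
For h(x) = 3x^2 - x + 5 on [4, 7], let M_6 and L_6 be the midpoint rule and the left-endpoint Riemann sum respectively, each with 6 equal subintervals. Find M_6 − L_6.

M_6 = 277.3125.
L_6 = 253.875.
M_6 − L_6 = 23.4375.

23.4375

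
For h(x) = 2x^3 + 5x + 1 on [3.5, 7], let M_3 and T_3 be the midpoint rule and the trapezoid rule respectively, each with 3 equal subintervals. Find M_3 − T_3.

M_3 ≈ 1208.3385417.
T_3 ≈ 1245.8541667.
M_3 − T_3 = -37.515625.

-37.515625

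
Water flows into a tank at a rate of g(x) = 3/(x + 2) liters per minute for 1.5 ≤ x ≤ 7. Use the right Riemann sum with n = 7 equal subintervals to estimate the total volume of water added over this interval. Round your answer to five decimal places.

Δx = (7 − 1.5)/7 = 11/14.
Right endpoints: 16/7, 43/14, 27/7, 65/14, 38/7, 87/14, 7.
g(16/7) = 0.7, g(43/14) = 42/71, g(27/7) = 21/41, g(65/14) = 14/31, g(38/7) = 21/52, g(87/14) = 42/115, g(7) = 1/3.
Sum = Δx · [g(16/7) + g(43/14) + g(27/7) + ...].
Sum ≈ 2.63824.

2.63824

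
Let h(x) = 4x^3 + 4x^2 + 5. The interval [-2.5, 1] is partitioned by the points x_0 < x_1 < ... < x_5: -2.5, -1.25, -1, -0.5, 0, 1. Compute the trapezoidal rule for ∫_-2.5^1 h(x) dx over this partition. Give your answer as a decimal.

Subinterval widths: 1.25, 0.25, 0.5, 0.5, 1.
h(-2.5) = -32.5, h(-1.25) = 3.4375, h(-1) = 5, h(-0.5) = 5.5, h(0) = 5, h(1) = 13.
On each subinterval the trapezoid contributes (Δx_i/2)·[h(x_{i-1}) + h(x_i)].
Sum = -2.859375.

-2.859375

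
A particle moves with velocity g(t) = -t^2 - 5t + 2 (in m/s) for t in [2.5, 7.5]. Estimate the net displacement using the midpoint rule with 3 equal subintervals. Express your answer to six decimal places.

-249.259259

Δt = (7.5 − 2.5)/3 = 5/3.
Midpoints: 10/3, 5, 20/3.
g(10/3) = -232/9, g(5) = -48, g(20/3) = -682/9.
Sum = Δt · [g(10/3) + g(5) + g(20/3)].
Sum ≈ -249.259259.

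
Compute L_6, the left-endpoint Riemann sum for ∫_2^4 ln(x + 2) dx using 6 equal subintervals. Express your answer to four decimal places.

3.1370

Δx = (4 − 2)/6 = 1/3.
Left endpoints: 2, 7/3, 8/3, 3, 10/3, 11/3.
f(2) ≈ 1.3863, f(7/3) ≈ 1.4663, f(8/3) ≈ 1.5404, f(3) ≈ 1.6094, f(10/3) ≈ 1.6740, f(11/3) ≈ 1.7346.
Sum = Δx · [f(2) + f(7/3) + f(8/3) + ...].
Sum ≈ 3.1370.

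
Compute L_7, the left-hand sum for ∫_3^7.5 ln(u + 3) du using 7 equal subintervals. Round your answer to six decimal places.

Δu = (7.5 − 3)/7 = 9/14.
Left endpoints: 3, 51/14, 30/7, 69/14, 39/7, 87/14, 48/7.
f(3) ≈ 1.791759, f(51/14) ≈ 1.893542, f(30/7) ≈ 1.985915, f(69/14) ≈ 2.070473, f(39/7) ≈ 2.148434, f(87/14) ≈ 2.220755, f(48/7) ≈ 2.288196.
Sum = Δu · [f(3) + f(51/14) + f(30/7) + ...].
Sum ≈ 9.256549.

9.256549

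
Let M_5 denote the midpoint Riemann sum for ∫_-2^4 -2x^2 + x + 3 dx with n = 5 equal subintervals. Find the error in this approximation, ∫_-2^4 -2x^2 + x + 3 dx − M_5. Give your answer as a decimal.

Exact integral: ∫_-2^4 f(x) dx = -24.
M_5 = -22.56.
Error = -24 − (-22.56) = -1.44.

-1.44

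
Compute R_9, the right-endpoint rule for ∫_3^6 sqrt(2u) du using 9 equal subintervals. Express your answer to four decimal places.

Δu = (6 − 3)/9 = 1/3.
Right endpoints: 10/3, 11/3, 4, 13/3, 14/3, 5, 16/3, 17/3, 6.
f(10/3) ≈ 2.5820, f(11/3) ≈ 2.7080, f(4) ≈ 2.8284, f(13/3) ≈ 2.9439, f(14/3) ≈ 3.0551, f(5) ≈ 3.1623, f(16/3) ≈ 3.2660, f(17/3) ≈ 3.3665, f(6) ≈ 3.4641.
Sum = Δu · [f(10/3) + f(11/3) + f(4) + ...].
Sum ≈ 9.1254.

9.1254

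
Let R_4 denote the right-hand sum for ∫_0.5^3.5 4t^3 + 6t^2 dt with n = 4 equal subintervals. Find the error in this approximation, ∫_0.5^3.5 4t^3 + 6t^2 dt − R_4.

Exact integral: ∫_0.5^3.5 f(t) dt = 235.5.
R_4 = 335.0625.
Error = 235.5 − 335.0625 = -99.5625.

-99.5625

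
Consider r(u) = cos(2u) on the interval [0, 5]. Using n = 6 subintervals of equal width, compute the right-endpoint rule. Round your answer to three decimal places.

-0.972

Δu = (5 − 0)/6 = 5/6.
Right endpoints: 5/6, 5/3, 2.5, 10/3, 25/6, 5.
r(5/6) ≈ -0.096, r(5/3) ≈ -0.982, r(2.5) ≈ 0.284, r(10/3) ≈ 0.927, r(25/6) ≈ -0.461, r(5) ≈ -0.839.
Sum = Δu · [r(5/6) + r(5/3) + r(2.5) + ...].
Sum ≈ -0.972.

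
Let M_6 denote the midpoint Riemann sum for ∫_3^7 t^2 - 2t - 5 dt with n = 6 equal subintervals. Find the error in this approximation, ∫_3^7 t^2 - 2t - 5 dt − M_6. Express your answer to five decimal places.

0.14815

Exact integral: ∫_3^7 f(t) dt ≈ 45.3333333.
M_6 ≈ 45.1851852.
Error ≈ 45.3333333 − 45.1851852 ≈ 0.14815.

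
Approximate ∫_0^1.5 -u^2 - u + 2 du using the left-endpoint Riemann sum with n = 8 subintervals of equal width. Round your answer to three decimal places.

Δu = (1.5 − 0)/8 = 0.1875.
Left endpoints: 0, 0.1875, 0.375, 0.5625, 0.75, 0.9375, 1.125, 1.3125.
f(0) = 2, f(0.1875) = 1.77734375, f(0.375) = 1.484375, f(0.5625) = 1.12109375, f(0.75) = 0.6875, f(0.9375) = 0.18359375, f(1.125) = -0.390625, f(1.3125) = -1.03515625.
Sum = Δu · [f(0) + f(0.1875) + f(0.375) + ...].
Sum ≈ 1.093.

1.093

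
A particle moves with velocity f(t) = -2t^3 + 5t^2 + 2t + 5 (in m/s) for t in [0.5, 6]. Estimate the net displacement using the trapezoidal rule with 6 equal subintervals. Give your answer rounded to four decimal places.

Δt = (6 − 0.5)/6 = 11/12.
f(0.5) = 7, f(17/12) = 10525/864, f(7/3) = 310/27, f(3.25) = -4.34375, f(25/6) = -2405/54, f(61/12) = -102247/864, f(6) = -235.
T_6 = (Δt/2)·[f(t_0) + 2f(t_1) + ... + 2f(t_{5}) + f(t_6)].
Sum ≈ -236.0958.

-236.0958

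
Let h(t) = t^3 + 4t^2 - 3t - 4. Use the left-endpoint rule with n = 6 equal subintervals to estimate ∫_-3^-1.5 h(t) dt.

Δt = (-1.5 − (-3))/6 = 0.25.
Left endpoints: -3, -2.75, -2.5, -2.25, -2, -1.75.
h(-3) = 14, h(-2.75) = 13.703125, h(-2.5) = 12.875, h(-2.25) = 11.609375, h(-2) = 10, h(-1.75) = 8.140625.
Sum = Δt · [h(-3) + h(-2.75) + h(-2.5) + ...].
Sum = 17.58203125.

17.58203125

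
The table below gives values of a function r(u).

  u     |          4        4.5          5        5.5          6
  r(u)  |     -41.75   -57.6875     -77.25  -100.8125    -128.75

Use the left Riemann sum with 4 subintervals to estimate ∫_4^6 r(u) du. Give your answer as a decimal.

Δu = 0.5.
Sum = 0.5·[(-41.75) + (-57.6875) + (-77.25) + (-100.8125)] = -138.75.

-138.75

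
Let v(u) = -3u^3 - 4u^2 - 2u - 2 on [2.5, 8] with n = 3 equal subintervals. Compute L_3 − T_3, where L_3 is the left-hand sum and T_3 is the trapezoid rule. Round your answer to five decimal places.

1586.86458

L_3 ≈ -2344.3240741.
T_3 ≈ -3931.1886574.
L_3 − T_3 ≈ 1586.86458.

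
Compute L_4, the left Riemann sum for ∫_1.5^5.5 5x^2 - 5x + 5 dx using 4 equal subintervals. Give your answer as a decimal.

165

Δx = (5.5 − 1.5)/4 = 1.
Left endpoints: 1.5, 2.5, 3.5, 4.5.
f(1.5) = 8.75, f(2.5) = 23.75, f(3.5) = 48.75, f(4.5) = 83.75.
Sum = Δx · [f(1.5) + f(2.5) + f(3.5) + f(4.5)].
Sum = 165.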